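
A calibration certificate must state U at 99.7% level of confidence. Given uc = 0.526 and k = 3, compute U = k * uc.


U = k * uc
U = 3 * 0.526
U = 1.5780

1.5780


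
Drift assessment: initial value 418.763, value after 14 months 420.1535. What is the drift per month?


rate = (v2 - v1) / months
= (420.1535 - 418.763) / 14
= 1.3905 / 14
= 0.0993

0.0993


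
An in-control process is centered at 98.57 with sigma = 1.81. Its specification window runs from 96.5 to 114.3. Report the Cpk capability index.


Cpu = (USL - mean) / (3*sigma) = (114.3 - 98.57) / (3*1.81) = 2.8969
Cpl = (mean - LSL) / (3*sigma) = (98.57 - 96.5) / (3*1.81) = 0.3812
Cpk = min(Cpu, Cpl) = 0.3812

0.3812


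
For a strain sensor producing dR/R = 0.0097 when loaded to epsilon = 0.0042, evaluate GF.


GF = (dR/R) / epsilon
= 0.0097 / 0.0042
= 2.3095

2.3095


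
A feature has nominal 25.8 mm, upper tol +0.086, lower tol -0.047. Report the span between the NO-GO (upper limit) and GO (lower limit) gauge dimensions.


GO = nominal - lower_tol (smallest hole = maximum material condition)
GO = 25.8 - 0.047 = 25.753
NO-GO = nominal + upper_tol (largest hole = least material condition)
NO-GO = 25.8 + 0.086 = 25.886
spread = NO-GO - GO = 25.886 - 25.753 = 0.1330

0.1330


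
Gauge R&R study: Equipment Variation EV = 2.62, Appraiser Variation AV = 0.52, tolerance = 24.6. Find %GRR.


GRR = sqrt(EV^2 + AV^2) = sqrt(2.62^2 + 0.52^2) = 2.6711046
%GRR = GRR / tol * 100 = 2.6711046 / 24.6 * 100
%GRR = 10.8581

10.8581


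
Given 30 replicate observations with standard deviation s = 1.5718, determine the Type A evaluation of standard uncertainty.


u_A = s / sqrt(n)
u_A = 1.5718 / sqrt(30)
u_A = 1.5718 / 5.4772256
u_A = 0.2870

0.2870


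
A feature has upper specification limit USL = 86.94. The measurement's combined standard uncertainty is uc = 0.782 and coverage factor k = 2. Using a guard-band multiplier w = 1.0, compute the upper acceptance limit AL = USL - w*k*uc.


U = k * uc = 2 * 0.782 = 1.564
guard band g = w * U = 1.0 * 1.564 = 1.564
AL = USL - g = 86.94 - 1.564
AL = 85.3760

85.3760


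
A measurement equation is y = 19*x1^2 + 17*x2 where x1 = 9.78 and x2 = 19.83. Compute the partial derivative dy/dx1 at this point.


y = 19*x1^2 + 17*x2
dy/dx1 = 2*19*x1
Evaluate at x1 = 9.78: c1 = 38 * 9.78
c1 = 371.6400

371.6400


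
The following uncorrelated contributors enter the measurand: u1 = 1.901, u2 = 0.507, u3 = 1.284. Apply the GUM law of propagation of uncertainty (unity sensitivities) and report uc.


uc = sqrt(1.901^2 + 0.507^2 + 1.284^2)
uc = sqrt(5.519506)
uc = 2.3494

2.3494


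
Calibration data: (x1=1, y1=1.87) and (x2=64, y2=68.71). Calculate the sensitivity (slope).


slope = (y2 - y1) / (x2 - x1)
= (68.71 - 1.87) / (64 - 1)
= 66.8400 / 63
= 1.0610

1.0610


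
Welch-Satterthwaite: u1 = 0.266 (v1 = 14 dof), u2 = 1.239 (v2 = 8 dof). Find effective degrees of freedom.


uc = sqrt(u1^2 + u2^2) = sqrt(0.266^2 + 1.239^2) = 1.267232
v_eff = uc^4 / (u1^4/v1 + u2^4/v2)
= 1.267232^4 / (0.266^4/14 + 1.239^4/8)
= 2.5788408 / 0.29493216
v_eff = 8.7438

8.7438


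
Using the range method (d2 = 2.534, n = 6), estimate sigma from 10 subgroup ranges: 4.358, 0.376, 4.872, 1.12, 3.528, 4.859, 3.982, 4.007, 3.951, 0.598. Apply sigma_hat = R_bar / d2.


R_bar = (4.358 + 0.376 + 4.872 + 1.12 + 3.528 + 4.859 + 3.982 + 4.007 + 3.951 + 0.598) / 10
R_bar = 31.651 / 10 = 3.1651
sigma_hat = R_bar / d2 = 3.1651 / 2.534 = 1.2491

1.2491


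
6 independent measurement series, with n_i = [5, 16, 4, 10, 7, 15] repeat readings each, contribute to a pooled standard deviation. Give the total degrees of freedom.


nu = sum_i (n_i - 1)
nu = ((5 - 1) + (16 - 1) + (4 - 1) + (10 - 1) + (7 - 1) + (15 - 1))
nu = 4 + 15 + 3 + 9 + 6 + 14
nu = 51

51


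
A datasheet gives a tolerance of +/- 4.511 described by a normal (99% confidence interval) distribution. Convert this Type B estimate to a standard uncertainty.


u_B = half_width / 2.576
u_B = 4.511 / 2.576
u_B = 1.7512

1.7512


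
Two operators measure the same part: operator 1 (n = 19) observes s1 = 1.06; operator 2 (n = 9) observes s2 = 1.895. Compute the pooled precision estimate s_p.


s_p = sqrt(((n1-1)*s1^2 + (n2-1)*s2^2) / (n1+n2-2))
numerator = (19-1)*1.06^2 + (9-1)*1.895^2 = 20.2248 + 28.7282 = 48.953
denominator = 19 + 9 - 2 = 26
s_p^2 = 48.953 / 26 = 1.8828077
s_p = sqrt(1.8828077) = 1.3722

1.3722


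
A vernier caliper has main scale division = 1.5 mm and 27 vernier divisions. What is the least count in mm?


LC = MSD / n_div
= 1.5 / 27
= 0.0556

0.0556


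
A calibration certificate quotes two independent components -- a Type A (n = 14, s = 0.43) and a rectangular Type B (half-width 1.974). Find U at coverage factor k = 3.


u_A = s / sqrt(n) = 0.43 / sqrt(14) = 0.11492233
u_B = half_width / sqrt(3) = 1.974 / sqrt(3) = 1.1396894
uc = sqrt(u_A^2 + u_B^2) = sqrt(0.11492233^2 + 1.1396894^2) = 1.1454689
U = k * uc = 3 * 1.1454689
U = 3.4364

3.4364


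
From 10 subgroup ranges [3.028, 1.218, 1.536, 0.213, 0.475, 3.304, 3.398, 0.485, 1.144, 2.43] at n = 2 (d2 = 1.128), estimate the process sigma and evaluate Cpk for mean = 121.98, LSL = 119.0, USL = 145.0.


R_bar = (3.028 + 1.218 + 1.536 + 0.213 + 0.475 + 3.304 + 3.398 + 0.485 + 1.144 + 2.43) / 10 = 1.7231
sigma = R_bar / d2 = 1.7231 / 1.128 = 1.5275709
Cp = (USL - LSL)/(6*sigma) = (145.0 - 119.0)/(6*1.5275709) = 2.8367
Cpu = (145.0 - 121.98)/(3*1.5275709) = 5.0232
Cpl = (121.98 - 119.0)/(3*1.5275709) = 0.6503
Cpk = min(Cpu, Cpl) = 0.6503

0.6503


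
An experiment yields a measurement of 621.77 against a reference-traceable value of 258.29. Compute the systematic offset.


Systematic error = measured - true
= 621.77 - 258.29
= 363.4800

363.4800


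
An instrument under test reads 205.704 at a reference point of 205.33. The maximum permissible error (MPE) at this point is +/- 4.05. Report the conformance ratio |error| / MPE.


e = indication - reference = 205.704 - 205.33 = 0.3740
|e| = 0.3740
ratio = |e| / MPE = 0.3740 / 4.05
ratio = 0.0923

0.0923


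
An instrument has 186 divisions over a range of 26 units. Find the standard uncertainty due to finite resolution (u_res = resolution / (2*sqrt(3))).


resolution = range / divisions
resolution = 26 / 186 = 0.13978495
u_res = resolution / (2*sqrt(3))
u_res = 0.13978495 / 3.4641016
u_res = 0.0404

0.0404


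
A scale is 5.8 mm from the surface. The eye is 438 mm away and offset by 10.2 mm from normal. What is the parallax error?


error = h * offset / d
= 5.8 * 10.2 / 438
= 0.1351

0.1351


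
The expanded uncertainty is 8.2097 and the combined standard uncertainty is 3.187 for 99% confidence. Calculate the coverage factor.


k = U / uc
k = 8.2097 / 3.187
k = 2.576

2.576


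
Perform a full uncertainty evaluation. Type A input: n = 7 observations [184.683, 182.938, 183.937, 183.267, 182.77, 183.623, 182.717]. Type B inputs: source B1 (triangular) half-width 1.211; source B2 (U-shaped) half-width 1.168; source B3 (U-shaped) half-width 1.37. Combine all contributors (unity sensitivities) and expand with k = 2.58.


mean = (184.683 + 182.938 + 183.937 + 183.267 + 182.77 + 183.623 + 182.717) / 7 = 183.4192857
s = sqrt(sum((x - mean)^2)/(n-1)) = 0.71601972
u_A = s / sqrt(n) = 0.71601972 / sqrt(7) = 0.27063002
u_B1 = 1.211 / sqrt(6) = 0.49438868
u_B2 = 1.168 / sqrt(2) = 0.82590072
u_B3 = 1.37 / sqrt(2) = 0.96873629
uc = sqrt(0.27063002^2 + 0.49438868^2 + 0.82590072^2 + 0.96873629^2) = 1.3922007
U = k * uc = 2.58 * 1.3922007
U = 3.5919

3.5919


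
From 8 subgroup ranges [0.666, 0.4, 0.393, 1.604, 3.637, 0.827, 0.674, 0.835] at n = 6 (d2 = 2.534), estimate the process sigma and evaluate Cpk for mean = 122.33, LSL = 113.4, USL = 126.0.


R_bar = (0.666 + 0.4 + 0.393 + 1.604 + 3.637 + 0.827 + 0.674 + 0.835) / 8 = 1.1295
sigma = R_bar / d2 = 1.1295 / 2.534 = 0.44573796
Cp = (USL - LSL)/(6*sigma) = (126.0 - 113.4)/(6*0.44573796) = 4.7113
Cpu = (126.0 - 122.33)/(3*0.44573796) = 2.7445
Cpl = (122.33 - 113.4)/(3*0.44573796) = 6.6781
Cpk = min(Cpu, Cpl) = 2.7445

2.7445


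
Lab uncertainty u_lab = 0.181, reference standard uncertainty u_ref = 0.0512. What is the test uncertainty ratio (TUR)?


TUR = u_lab / u_ref
= 0.181 / 0.0512
= 3.5352

3.5352


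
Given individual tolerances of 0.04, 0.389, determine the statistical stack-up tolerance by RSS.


RSS = sqrt(0.04^2 + 0.389^2)
= sqrt(0.152921)
= 0.3911

0.3911


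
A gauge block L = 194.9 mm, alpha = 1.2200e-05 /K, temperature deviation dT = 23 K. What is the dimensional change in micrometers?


dL = L * alpha * dT
= 194.9 * 1.2200e-05 * 23
= 0.0546889 mm
dL_um = 0.0546889 * 1000 = 54.6889 um

54.6889


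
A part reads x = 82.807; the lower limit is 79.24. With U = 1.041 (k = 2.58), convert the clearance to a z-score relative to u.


u = U / k = 1.041 / 2.58 = 0.40348837
margin = |LSL - x| = |79.24 - 82.807| = 3.567
z = margin / u = 3.567 / 0.40348837
z = 8.8404

8.8404


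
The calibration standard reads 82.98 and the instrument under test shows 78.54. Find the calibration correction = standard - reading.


Correction = standard - reading
= 82.98 - 78.54
= 4.4400

4.4400


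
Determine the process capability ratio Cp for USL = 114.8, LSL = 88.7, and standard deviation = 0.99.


Cp = (USL - LSL) / (6 * sigma)
= (114.8 - 88.7) / (6 * 0.99)
= 26.1000 / 5.9400
= 4.3939

4.3939


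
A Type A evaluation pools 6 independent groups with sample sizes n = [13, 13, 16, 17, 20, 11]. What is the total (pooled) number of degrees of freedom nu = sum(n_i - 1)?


nu = sum_i (n_i - 1)
nu = ((13 - 1) + (13 - 1) + (16 - 1) + (17 - 1) + (20 - 1) + (11 - 1))
nu = 12 + 12 + 15 + 16 + 19 + 10
nu = 84

84


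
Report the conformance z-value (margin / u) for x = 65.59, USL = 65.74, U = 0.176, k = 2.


u = U / k = 0.176 / 2 = 0.088
margin = |USL - x| = |65.74 - 65.59| = 0.15
z = margin / u = 0.15 / 0.088
z = 1.7045

1.7045


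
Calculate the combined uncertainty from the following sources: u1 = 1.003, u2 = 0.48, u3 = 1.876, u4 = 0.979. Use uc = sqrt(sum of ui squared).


uc = sqrt(1.003^2 + 0.48^2 + 1.876^2 + 0.979^2)
uc = sqrt(5.714226)
uc = 2.3904

2.3904


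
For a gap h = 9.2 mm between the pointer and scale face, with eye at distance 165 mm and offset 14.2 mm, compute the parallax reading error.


error = h * offset / d
= 9.2 * 14.2 / 165
= 0.7918

0.7918


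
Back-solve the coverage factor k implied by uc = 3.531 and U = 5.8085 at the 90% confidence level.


k = U / uc
k = 5.8085 / 3.531
k = 1.645

1.645


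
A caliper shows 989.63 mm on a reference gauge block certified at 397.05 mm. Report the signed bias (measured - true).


Systematic error = measured - true
= 989.63 - 397.05
= 592.5800

592.5800


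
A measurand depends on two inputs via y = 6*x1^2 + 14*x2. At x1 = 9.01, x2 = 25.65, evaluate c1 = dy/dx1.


y = 6*x1^2 + 14*x2
dy/dx1 = 2*6*x1
Evaluate at x1 = 9.01: c1 = 12 * 9.01
c1 = 108.1200

108.1200


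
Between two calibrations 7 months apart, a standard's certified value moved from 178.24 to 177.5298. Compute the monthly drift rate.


rate = (v2 - v1) / months
= (177.5298 - 178.24) / 7
= -0.7102 / 7
= -0.1015

-0.1015


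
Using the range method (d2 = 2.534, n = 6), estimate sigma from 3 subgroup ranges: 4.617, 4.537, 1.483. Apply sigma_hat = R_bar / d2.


R_bar = (4.617 + 4.537 + 1.483) / 3
R_bar = 10.637 / 3 = 3.5456667
sigma_hat = R_bar / d2 = 3.5456667 / 2.534 = 1.3992

1.3992


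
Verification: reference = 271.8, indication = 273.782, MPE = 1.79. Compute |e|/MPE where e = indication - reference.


e = indication - reference = 273.782 - 271.8 = 1.9820
|e| = 1.9820
ratio = |e| / MPE = 1.9820 / 1.79
ratio = 1.1073

1.1073


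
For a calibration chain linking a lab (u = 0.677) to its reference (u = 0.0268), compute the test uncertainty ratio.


TUR = u_lab / u_ref
= 0.677 / 0.0268
= 25.2612

25.2612


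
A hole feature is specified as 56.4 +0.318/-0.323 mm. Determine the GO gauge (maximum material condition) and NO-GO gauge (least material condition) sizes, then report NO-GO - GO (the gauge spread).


GO = nominal - lower_tol (smallest hole = maximum material condition)
GO = 56.4 - 0.323 = 56.077
NO-GO = nominal + upper_tol (largest hole = least material condition)
NO-GO = 56.4 + 0.318 = 56.718
spread = NO-GO - GO = 56.718 - 56.077 = 0.6410

0.6410


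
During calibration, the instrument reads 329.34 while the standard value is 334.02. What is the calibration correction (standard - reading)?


Correction = standard - reading
= 334.02 - 329.34
= 4.6800

4.6800


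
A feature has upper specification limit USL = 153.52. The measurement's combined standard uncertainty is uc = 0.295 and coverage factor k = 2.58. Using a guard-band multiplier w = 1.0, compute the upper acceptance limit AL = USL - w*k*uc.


U = k * uc = 2.58 * 0.295 = 0.7611
guard band g = w * U = 1.0 * 0.7611 = 0.7611
AL = USL - g = 153.52 - 0.7611
AL = 152.7589

152.7589


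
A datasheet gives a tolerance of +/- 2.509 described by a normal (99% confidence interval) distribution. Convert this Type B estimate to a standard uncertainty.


u_B = half_width / 2.576
u_B = 2.509 / 2.576
u_B = 0.9740

0.9740


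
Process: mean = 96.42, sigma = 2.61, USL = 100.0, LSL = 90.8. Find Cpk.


Cpu = (USL - mean) / (3*sigma) = (100.0 - 96.42) / (3*2.61) = 0.4572
Cpl = (mean - LSL) / (3*sigma) = (96.42 - 90.8) / (3*2.61) = 0.7178
Cpk = min(Cpu, Cpl) = 0.4572

0.4572


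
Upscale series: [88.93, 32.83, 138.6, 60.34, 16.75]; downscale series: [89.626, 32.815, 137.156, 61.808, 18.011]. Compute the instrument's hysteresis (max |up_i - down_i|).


|88.93 - 89.626| = 0.6960
|32.83 - 32.815| = 0.0150
|138.6 - 137.156| = 1.4440
|60.34 - 61.808| = 1.4680
|16.75 - 18.011| = 1.2610
hysteresis = max(diffs) = 1.4680

1.4680


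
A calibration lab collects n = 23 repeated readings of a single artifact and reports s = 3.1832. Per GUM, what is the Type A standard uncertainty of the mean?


u_A = s / sqrt(n)
u_A = 3.1832 / sqrt(23)
u_A = 3.1832 / 4.7958315
u_A = 0.6637

0.6637


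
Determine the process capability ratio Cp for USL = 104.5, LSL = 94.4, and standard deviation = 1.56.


Cp = (USL - LSL) / (6 * sigma)
= (104.5 - 94.4) / (6 * 1.56)
= 10.1000 / 9.3600
= 1.0791

1.0791


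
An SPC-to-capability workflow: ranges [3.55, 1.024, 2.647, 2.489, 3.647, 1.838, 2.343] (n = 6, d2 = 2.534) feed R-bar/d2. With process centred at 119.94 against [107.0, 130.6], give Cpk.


R_bar = (3.55 + 1.024 + 2.647 + 2.489 + 3.647 + 1.838 + 2.343) / 7 = 2.5054286
sigma = R_bar / d2 = 2.5054286 / 2.534 = 0.98872478
Cp = (USL - LSL)/(6*sigma) = (130.6 - 107.0)/(6*0.98872478) = 3.9782
Cpu = (130.6 - 119.94)/(3*0.98872478) = 3.5939
Cpl = (119.94 - 107.0)/(3*0.98872478) = 4.3625
Cpk = min(Cpu, Cpl) = 3.5939

3.5939


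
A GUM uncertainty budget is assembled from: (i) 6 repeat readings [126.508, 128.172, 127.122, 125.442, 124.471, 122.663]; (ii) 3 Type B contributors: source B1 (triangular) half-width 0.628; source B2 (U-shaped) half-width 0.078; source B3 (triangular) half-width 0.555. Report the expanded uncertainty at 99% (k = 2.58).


mean = (126.508 + 128.172 + 127.122 + 125.442 + 124.471 + 122.663) / 6 = 125.7296667
s = sqrt(sum((x - mean)^2)/(n-1)) = 1.9789303
u_A = s / sqrt(n) = 1.9789303 / sqrt(6) = 0.80789491
u_B1 = 0.628 / sqrt(6) = 0.25637993
u_B2 = 0.078 / sqrt(2) = 0.055154329
u_B3 = 0.555 / sqrt(6) = 0.2265778
uc = sqrt(0.80789491^2 + 0.25637993^2 + 0.055154329^2 + 0.2265778^2) = 0.87909292
U = k * uc = 2.58 * 0.87909292
U = 2.2681

2.2681


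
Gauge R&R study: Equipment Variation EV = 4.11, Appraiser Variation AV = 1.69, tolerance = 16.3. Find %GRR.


GRR = sqrt(EV^2 + AV^2) = sqrt(4.11^2 + 1.69^2) = 4.4438947
%GRR = GRR / tol * 100 = 4.4438947 / 16.3 * 100
%GRR = 27.2632

27.2632


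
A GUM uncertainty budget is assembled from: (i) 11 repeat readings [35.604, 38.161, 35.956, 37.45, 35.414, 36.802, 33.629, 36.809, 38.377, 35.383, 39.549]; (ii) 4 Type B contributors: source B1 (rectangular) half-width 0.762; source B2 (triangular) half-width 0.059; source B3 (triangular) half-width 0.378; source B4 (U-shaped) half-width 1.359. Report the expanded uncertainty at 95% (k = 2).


mean = (35.604 + 38.161 + 35.956 + 37.45 + 35.414 + 36.802 + 33.629 + 36.809 + 38.377 + 35.383 + 39.549) / 11 = 36.64854545
s = sqrt(sum((x - mean)^2)/(n-1)) = 1.6790888
u_A = s / sqrt(n) = 1.6790888 / sqrt(11) = 0.50626432
u_B1 = 0.762 / sqrt(3) = 0.43994091
u_B2 = 0.059 / sqrt(6) = 0.024086649
u_B3 = 0.378 / sqrt(6) = 0.15431785
u_B4 = 1.359 / sqrt(2) = 0.96095812
uc = sqrt(0.50626432^2 + 0.43994091^2 + 0.024086649^2 + 0.15431785^2 + 0.96095812^2) = 1.1822378
U = k * uc = 2 * 1.1822378
U = 2.3645

2.3645


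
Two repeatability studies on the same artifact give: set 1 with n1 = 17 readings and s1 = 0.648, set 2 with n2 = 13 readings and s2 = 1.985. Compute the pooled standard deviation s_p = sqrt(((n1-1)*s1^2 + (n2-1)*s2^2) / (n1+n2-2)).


s_p = sqrt(((n1-1)*s1^2 + (n2-1)*s2^2) / (n1+n2-2))
numerator = (17-1)*0.648^2 + (13-1)*1.985^2 = 6.718464 + 47.2827 = 54.001164
denominator = 17 + 13 - 2 = 28
s_p^2 = 54.001164 / 28 = 1.928613
s_p = sqrt(1.928613) = 1.3887

1.3887


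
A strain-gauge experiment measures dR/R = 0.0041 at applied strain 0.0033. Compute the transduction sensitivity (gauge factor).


GF = (dR/R) / epsilon
= 0.0041 / 0.0033
= 1.2424

1.2424


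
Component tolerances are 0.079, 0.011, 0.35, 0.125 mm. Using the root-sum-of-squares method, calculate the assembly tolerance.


RSS = sqrt(0.079^2 + 0.011^2 + 0.35^2 + 0.125^2)
= sqrt(0.144487)
= 0.3801

0.3801


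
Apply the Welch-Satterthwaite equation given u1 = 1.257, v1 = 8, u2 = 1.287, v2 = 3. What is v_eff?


uc = sqrt(u1^2 + u2^2) = sqrt(1.257^2 + 1.287^2) = 1.7990047
v_eff = uc^4 / (u1^4/v1 + u2^4/v2)
= 1.7990047^4 / (1.257^4/8 + 1.287^4/3)
= 10.474401 / 1.2265888
v_eff = 8.5395

8.5395


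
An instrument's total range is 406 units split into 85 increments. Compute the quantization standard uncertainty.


resolution = range / divisions
resolution = 406 / 85 = 4.7764706
u_res = resolution / (2*sqrt(3))
u_res = 4.7764706 / 3.4641016
u_res = 1.3788

1.3788


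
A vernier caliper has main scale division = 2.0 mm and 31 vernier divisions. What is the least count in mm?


LC = MSD / n_div
= 2.0 / 31
= 0.0645

0.0645


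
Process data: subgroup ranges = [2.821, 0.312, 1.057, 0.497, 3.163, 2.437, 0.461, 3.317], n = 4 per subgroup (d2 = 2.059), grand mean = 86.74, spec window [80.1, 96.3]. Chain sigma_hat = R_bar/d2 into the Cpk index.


R_bar = (2.821 + 0.312 + 1.057 + 0.497 + 3.163 + 2.437 + 0.461 + 3.317) / 8 = 1.758125
sigma = R_bar / d2 = 1.758125 / 2.059 = 0.85387324
Cp = (USL - LSL)/(6*sigma) = (96.3 - 80.1)/(6*0.85387324) = 3.1621
Cpu = (96.3 - 86.74)/(3*0.85387324) = 3.7320
Cpl = (86.74 - 80.1)/(3*0.85387324) = 2.5921
Cpk = min(Cpu, Cpl) = 2.5921

2.5921


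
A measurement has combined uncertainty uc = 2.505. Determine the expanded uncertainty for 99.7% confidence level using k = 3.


U = k * uc
U = 3 * 2.505
U = 7.5150

7.5150


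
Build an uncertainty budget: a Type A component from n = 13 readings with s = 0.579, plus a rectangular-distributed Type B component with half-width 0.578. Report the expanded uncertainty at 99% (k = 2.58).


u_A = s / sqrt(n) = 0.579 / sqrt(13) = 0.16058571
u_B = half_width / sqrt(3) = 0.578 / sqrt(3) = 0.33370846
uc = sqrt(u_A^2 + u_B^2) = sqrt(0.16058571^2 + 0.33370846^2) = 0.37033648
U = k * uc = 2.58 * 0.37033648
U = 0.9555

0.9555


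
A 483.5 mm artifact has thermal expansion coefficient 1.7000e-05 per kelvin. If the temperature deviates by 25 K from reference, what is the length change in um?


dL = L * alpha * dT
= 483.5 * 1.7000e-05 * 25
= 0.2054875 mm
dL_um = 0.2054875 * 1000 = 205.4875 um

205.4875


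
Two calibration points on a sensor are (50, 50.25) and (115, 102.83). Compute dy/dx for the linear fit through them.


slope = (y2 - y1) / (x2 - x1)
= (102.83 - 50.25) / (115 - 50)
= 52.5800 / 65
= 0.8089

0.8089


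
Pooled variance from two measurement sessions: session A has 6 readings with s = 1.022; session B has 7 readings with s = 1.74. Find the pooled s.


s_p = sqrt(((n1-1)*s1^2 + (n2-1)*s2^2) / (n1+n2-2))
numerator = (6-1)*1.022^2 + (7-1)*1.74^2 = 5.22242 + 18.1656 = 23.38802
denominator = 6 + 7 - 2 = 11
s_p^2 = 23.38802 / 11 = 2.1261836
s_p = sqrt(2.1261836) = 1.4581

1.4581


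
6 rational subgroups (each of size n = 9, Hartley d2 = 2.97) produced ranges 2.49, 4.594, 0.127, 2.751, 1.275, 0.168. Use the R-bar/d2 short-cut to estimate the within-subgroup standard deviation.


R_bar = (2.49 + 4.594 + 0.127 + 2.751 + 1.275 + 0.168) / 6
R_bar = 11.405 / 6 = 1.9008333
sigma_hat = R_bar / d2 = 1.9008333 / 2.97 = 0.6400

0.6400


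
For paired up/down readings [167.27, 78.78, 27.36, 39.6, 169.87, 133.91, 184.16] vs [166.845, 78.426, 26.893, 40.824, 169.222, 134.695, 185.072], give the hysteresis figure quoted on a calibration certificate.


|167.27 - 166.845| = 0.4250
|78.78 - 78.426| = 0.3540
|27.36 - 26.893| = 0.4670
|39.6 - 40.824| = 1.2240
|169.87 - 169.222| = 0.6480
|133.91 - 134.695| = 0.7850
|184.16 - 185.072| = 0.9120
hysteresis = max(diffs) = 1.2240

1.2240


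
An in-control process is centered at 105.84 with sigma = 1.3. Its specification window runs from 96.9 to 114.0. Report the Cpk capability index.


Cpu = (USL - mean) / (3*sigma) = (114.0 - 105.84) / (3*1.3) = 2.0923
Cpl = (mean - LSL) / (3*sigma) = (105.84 - 96.9) / (3*1.3) = 2.2923
Cpk = min(Cpu, Cpl) = 2.0923

2.0923


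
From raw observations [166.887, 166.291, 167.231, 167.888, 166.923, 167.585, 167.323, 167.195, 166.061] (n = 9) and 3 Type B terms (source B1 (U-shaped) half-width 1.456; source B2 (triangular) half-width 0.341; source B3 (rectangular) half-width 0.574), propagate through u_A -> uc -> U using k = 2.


mean = (166.887 + 166.291 + 167.231 + 167.888 + 166.923 + 167.585 + 167.323 + 167.195 + 166.061) / 9 = 167.0426667
s = sqrt(sum((x - mean)^2)/(n-1)) = 0.58236586
u_A = s / sqrt(n) = 0.58236586 / sqrt(9) = 0.19412195
u_B1 = 1.456 / sqrt(2) = 1.0295475
u_B2 = 0.341 / sqrt(6) = 0.13921267
u_B3 = 0.574 / sqrt(3) = 0.33139905
uc = sqrt(0.19412195^2 + 1.0295475^2 + 0.13921267^2 + 0.33139905^2) = 1.1076357
U = k * uc = 2 * 1.1076357
U = 2.2153

2.2153


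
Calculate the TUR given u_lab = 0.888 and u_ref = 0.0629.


TUR = u_lab / u_ref
= 0.888 / 0.0629
= 14.1176

14.1176


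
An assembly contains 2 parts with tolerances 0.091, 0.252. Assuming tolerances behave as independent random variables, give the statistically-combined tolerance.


RSS = sqrt(0.091^2 + 0.252^2)
= sqrt(0.071785)
= 0.2679

0.2679


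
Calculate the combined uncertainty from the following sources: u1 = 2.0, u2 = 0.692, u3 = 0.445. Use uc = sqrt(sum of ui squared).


uc = sqrt(2.0^2 + 0.692^2 + 0.445^2)
uc = sqrt(4.676889)
uc = 2.1626

2.1626


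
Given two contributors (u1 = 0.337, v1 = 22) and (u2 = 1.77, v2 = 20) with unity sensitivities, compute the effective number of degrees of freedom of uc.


uc = sqrt(u1^2 + u2^2) = sqrt(0.337^2 + 1.77^2) = 1.801796
v_eff = uc^4 / (u1^4/v1 + u2^4/v2)
= 1.801796^4 / (0.337^4/22 + 1.77^4/20)
= 10.53956 / 0.49133939
v_eff = 21.4507

21.4507


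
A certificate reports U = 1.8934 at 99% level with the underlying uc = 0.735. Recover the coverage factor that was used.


k = U / uc
k = 1.8934 / 0.735
k = 2.576

2.576


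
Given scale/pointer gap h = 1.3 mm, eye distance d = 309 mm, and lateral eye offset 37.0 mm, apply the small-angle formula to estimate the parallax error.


error = h * offset / d
= 1.3 * 37.0 / 309
= 0.1557

0.1557


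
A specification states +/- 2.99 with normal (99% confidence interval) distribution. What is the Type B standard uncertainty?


u_B = half_width / 2.576
u_B = 2.99 / 2.576
u_B = 1.1607

1.1607


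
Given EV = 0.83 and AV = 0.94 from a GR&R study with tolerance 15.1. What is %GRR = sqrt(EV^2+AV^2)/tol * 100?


GRR = sqrt(EV^2 + AV^2) = sqrt(0.83^2 + 0.94^2) = 1.2539936
%GRR = GRR / tol * 100 = 1.2539936 / 15.1 * 100
%GRR = 8.3046

8.3046


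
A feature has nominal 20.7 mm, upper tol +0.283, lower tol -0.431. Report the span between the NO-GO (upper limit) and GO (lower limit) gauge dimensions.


GO = nominal - lower_tol (smallest hole = maximum material condition)
GO = 20.7 - 0.431 = 20.269
NO-GO = nominal + upper_tol (largest hole = least material condition)
NO-GO = 20.7 + 0.283 = 20.983
spread = NO-GO - GO = 20.983 - 20.269 = 0.7140

0.7140


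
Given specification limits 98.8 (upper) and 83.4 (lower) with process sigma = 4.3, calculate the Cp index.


Cp = (USL - LSL) / (6 * sigma)
= (98.8 - 83.4) / (6 * 4.3)
= 15.4000 / 25.8000
= 0.5969

0.5969


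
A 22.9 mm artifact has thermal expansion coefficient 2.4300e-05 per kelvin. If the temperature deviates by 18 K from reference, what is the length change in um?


dL = L * alpha * dT
= 22.9 * 2.4300e-05 * 18
= 0.0100165 mm
dL_um = 0.0100165 * 1000 = 10.0165 um

10.0165


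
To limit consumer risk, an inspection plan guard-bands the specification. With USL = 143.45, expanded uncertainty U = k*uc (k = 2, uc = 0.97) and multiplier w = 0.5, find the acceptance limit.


U = k * uc = 2 * 0.97 = 1.94
guard band g = w * U = 0.5 * 1.94 = 0.97
AL = USL - g = 143.45 - 0.97
AL = 142.4800

142.4800


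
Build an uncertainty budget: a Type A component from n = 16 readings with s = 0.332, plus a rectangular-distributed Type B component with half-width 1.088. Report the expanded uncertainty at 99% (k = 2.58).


u_A = s / sqrt(n) = 0.332 / sqrt(16) = 0.083
u_B = half_width / sqrt(3) = 1.088 / sqrt(3) = 0.62815709
uc = sqrt(u_A^2 + u_B^2) = sqrt(0.083^2 + 0.62815709^2) = 0.63361686
U = k * uc = 2.58 * 0.63361686
U = 1.6347

1.6347


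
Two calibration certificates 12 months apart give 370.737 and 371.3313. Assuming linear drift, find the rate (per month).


rate = (v2 - v1) / months
= (371.3313 - 370.737) / 12
= 0.5943 / 12
= 0.0495

0.0495


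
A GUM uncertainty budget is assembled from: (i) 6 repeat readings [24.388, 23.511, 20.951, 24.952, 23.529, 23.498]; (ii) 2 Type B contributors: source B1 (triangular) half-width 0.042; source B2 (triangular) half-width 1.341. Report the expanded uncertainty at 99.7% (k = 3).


mean = (24.388 + 23.511 + 20.951 + 24.952 + 23.529 + 23.498) / 6 = 23.4715
s = sqrt(sum((x - mean)^2)/(n-1)) = 1.3704263
u_A = s / sqrt(n) = 1.3704263 / sqrt(6) = 0.55947419
u_B1 = 0.042 / sqrt(6) = 0.017146428
u_B2 = 1.341 / sqrt(6) = 0.54746096
uc = sqrt(0.55947419^2 + 0.017146428^2 + 0.54746096^2) = 0.78295522
U = k * uc = 3 * 0.78295522
U = 2.3489

2.3489


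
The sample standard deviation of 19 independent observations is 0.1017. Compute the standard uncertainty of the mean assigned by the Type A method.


u_A = s / sqrt(n)
u_A = 0.1017 / sqrt(19)
u_A = 0.1017 / 4.3588989
u_A = 0.0233

0.0233


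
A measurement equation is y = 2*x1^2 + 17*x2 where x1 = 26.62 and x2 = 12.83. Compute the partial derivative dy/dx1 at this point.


y = 2*x1^2 + 17*x2
dy/dx1 = 2*2*x1
Evaluate at x1 = 26.62: c1 = 4 * 26.62
c1 = 106.4800

106.4800


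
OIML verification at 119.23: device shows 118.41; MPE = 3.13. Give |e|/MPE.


e = indication - reference = 118.41 - 119.23 = -0.8200
|e| = 0.8200
ratio = |e| / MPE = 0.8200 / 3.13
ratio = 0.2620

0.2620


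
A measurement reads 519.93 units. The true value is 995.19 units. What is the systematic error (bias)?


Systematic error = measured - true
= 519.93 - 995.19
= -475.2600

-475.2600


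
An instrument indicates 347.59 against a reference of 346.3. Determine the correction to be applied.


Correction = standard - reading
= 346.3 - 347.59
= -1.2900

-1.2900


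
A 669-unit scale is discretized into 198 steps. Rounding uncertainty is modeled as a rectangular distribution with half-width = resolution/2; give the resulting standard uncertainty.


resolution = range / divisions
resolution = 669 / 198 = 3.3787879
u_res = resolution / (2*sqrt(3))
u_res = 3.3787879 / 3.4641016
u_res = 0.9754

0.9754


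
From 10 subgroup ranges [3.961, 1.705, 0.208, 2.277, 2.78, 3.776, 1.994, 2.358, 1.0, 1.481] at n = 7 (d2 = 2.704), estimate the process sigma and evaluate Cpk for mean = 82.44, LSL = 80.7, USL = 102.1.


R_bar = (3.961 + 1.705 + 0.208 + 2.277 + 2.78 + 3.776 + 1.994 + 2.358 + 1.0 + 1.481) / 10 = 2.154
sigma = R_bar / d2 = 2.154 / 2.704 = 0.79659763
Cp = (USL - LSL)/(6*sigma) = (102.1 - 80.7)/(6*0.79659763) = 4.4774
Cpu = (102.1 - 82.44)/(3*0.79659763) = 8.2267
Cpl = (82.44 - 80.7)/(3*0.79659763) = 0.7281
Cpk = min(Cpu, Cpl) = 0.7281

0.7281


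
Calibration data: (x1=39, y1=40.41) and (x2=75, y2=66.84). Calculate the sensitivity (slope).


slope = (y2 - y1) / (x2 - x1)
= (66.84 - 40.41) / (75 - 39)
= 26.4300 / 36
= 0.7342

0.7342


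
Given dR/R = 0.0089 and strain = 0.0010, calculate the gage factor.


GF = (dR/R) / epsilon
= 0.0089 / 0.0010
= 8.9000

8.9000


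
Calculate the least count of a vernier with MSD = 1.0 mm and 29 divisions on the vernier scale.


LC = MSD / n_div
= 1.0 / 29
= 0.0345

0.0345


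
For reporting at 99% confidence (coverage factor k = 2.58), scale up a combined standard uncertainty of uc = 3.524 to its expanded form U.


U = k * uc
U = 2.58 * 3.524
U = 9.0919

9.0919


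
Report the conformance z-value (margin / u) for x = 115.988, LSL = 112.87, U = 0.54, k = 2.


u = U / k = 0.54 / 2 = 0.27
margin = |LSL - x| = |112.87 - 115.988| = 3.118
z = margin / u = 3.118 / 0.27
z = 11.5481

11.5481


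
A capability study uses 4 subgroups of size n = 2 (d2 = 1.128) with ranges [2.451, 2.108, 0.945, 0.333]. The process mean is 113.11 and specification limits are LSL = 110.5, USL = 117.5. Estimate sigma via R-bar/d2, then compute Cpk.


R_bar = (2.451 + 2.108 + 0.945 + 0.333) / 4 = 1.45925
sigma = R_bar / d2 = 1.45925 / 1.128 = 1.2936613
Cp = (USL - LSL)/(6*sigma) = (117.5 - 110.5)/(6*1.2936613) = 0.9018
Cpu = (117.5 - 113.11)/(3*1.2936613) = 1.1312
Cpl = (113.11 - 110.5)/(3*1.2936613) = 0.6725
Cpk = min(Cpu, Cpl) = 0.6725

0.6725


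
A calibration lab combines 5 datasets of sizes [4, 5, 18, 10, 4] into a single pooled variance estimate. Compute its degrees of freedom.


nu = sum_i (n_i - 1)
nu = ((4 - 1) + (5 - 1) + (18 - 1) + (10 - 1) + (4 - 1))
nu = 3 + 4 + 17 + 9 + 3
nu = 36

36


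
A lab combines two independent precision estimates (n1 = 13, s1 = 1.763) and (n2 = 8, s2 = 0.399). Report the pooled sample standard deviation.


s_p = sqrt(((n1-1)*s1^2 + (n2-1)*s2^2) / (n1+n2-2))
numerator = (13-1)*1.763^2 + (8-1)*0.399^2 = 37.298028 + 1.114407 = 38.412435
denominator = 13 + 8 - 2 = 19
s_p^2 = 38.412435 / 19 = 2.0217071
s_p = sqrt(2.0217071) = 1.4219

1.4219


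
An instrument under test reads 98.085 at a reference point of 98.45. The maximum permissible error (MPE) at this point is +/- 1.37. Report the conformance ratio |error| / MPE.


e = indication - reference = 98.085 - 98.45 = -0.3650
|e| = 0.3650
ratio = |e| / MPE = 0.3650 / 1.37
ratio = 0.2664

0.2664


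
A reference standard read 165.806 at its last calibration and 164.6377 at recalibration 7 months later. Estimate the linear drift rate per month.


rate = (v2 - v1) / months
= (164.6377 - 165.806) / 7
= -1.1683 / 7
= -0.1669

-0.1669


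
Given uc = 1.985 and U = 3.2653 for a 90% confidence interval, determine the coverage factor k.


k = U / uc
k = 3.2653 / 1.985
k = 1.645

1.645


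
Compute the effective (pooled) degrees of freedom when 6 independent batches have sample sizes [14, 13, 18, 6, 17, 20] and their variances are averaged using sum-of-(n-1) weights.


nu = sum_i (n_i - 1)
nu = ((14 - 1) + (13 - 1) + (18 - 1) + (6 - 1) + (17 - 1) + (20 - 1))
nu = 13 + 12 + 17 + 5 + 16 + 19
nu = 82

82


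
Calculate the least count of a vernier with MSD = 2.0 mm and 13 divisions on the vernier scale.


LC = MSD / n_div
= 2.0 / 13
= 0.1538

0.1538


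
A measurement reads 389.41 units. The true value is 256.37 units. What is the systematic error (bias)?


Systematic error = measured - true
= 389.41 - 256.37
= 133.0400

133.0400


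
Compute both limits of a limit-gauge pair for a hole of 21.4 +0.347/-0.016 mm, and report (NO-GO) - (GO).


GO = nominal - lower_tol (smallest hole = maximum material condition)
GO = 21.4 - 0.016 = 21.384
NO-GO = nominal + upper_tol (largest hole = least material condition)
NO-GO = 21.4 + 0.347 = 21.747
spread = NO-GO - GO = 21.747 - 21.384 = 0.3630

0.3630


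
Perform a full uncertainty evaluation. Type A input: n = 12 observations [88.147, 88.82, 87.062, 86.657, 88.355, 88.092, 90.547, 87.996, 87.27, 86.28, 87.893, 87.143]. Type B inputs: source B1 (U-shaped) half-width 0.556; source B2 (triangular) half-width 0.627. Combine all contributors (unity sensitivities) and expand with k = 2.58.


mean = (88.147 + 88.82 + 87.062 + 86.657 + 88.355 + 88.092 + 90.547 + 87.996 + 87.27 + 86.28 + 87.893 + 87.143) / 12 = 87.85516667
s = sqrt(sum((x - mean)^2)/(n-1)) = 1.1275353
u_A = s / sqrt(n) = 1.1275353 / sqrt(12) = 0.3254914
u_B1 = 0.556 / sqrt(2) = 0.39315137
u_B2 = 0.627 / sqrt(6) = 0.25597168
uc = sqrt(0.3254914^2 + 0.39315137^2 + 0.25597168^2) = 0.570994
U = k * uc = 2.58 * 0.570994
U = 1.4732

1.4732


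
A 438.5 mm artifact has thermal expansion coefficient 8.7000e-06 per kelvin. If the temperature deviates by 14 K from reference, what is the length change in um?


dL = L * alpha * dT
= 438.5 * 8.7000e-06 * 14
= 0.0534093 mm
dL_um = 0.0534093 * 1000 = 53.4093 um

53.4093


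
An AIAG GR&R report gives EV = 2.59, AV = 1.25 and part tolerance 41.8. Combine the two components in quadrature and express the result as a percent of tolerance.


GRR = sqrt(EV^2 + AV^2) = sqrt(2.59^2 + 1.25^2) = 2.8758651
%GRR = GRR / tol * 100 = 2.8758651 / 41.8 * 100
%GRR = 6.8801

6.8801


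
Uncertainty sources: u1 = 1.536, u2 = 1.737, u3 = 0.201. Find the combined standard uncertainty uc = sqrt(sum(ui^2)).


uc = sqrt(1.536^2 + 1.737^2 + 0.201^2)
uc = sqrt(5.416866)
uc = 2.3274

2.3274


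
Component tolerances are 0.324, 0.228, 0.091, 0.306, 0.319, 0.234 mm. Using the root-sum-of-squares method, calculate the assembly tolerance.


RSS = sqrt(0.324^2 + 0.228^2 + 0.091^2 + 0.306^2 + 0.319^2 + 0.234^2)
= sqrt(0.415394)
= 0.6445

0.6445


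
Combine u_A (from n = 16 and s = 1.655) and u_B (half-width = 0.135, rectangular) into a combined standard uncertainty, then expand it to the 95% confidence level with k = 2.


u_A = s / sqrt(n) = 1.655 / sqrt(16) = 0.41375
u_B = half_width / sqrt(3) = 0.135 / sqrt(3) = 0.077942286
uc = sqrt(u_A^2 + u_B^2) = sqrt(0.41375^2 + 0.077942286^2) = 0.42102739
U = k * uc = 2 * 0.42102739
U = 0.8421

0.8421


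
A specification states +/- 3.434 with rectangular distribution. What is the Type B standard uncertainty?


u_B = half_width / sqrt(3)
u_B = 3.434 / 1.7320508
u_B = 1.9826

1.9826


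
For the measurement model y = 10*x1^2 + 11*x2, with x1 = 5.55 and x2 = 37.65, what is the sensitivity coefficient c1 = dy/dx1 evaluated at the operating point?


y = 10*x1^2 + 11*x2
dy/dx1 = 2*10*x1
Evaluate at x1 = 5.55: c1 = 20 * 5.55
c1 = 111.0000

111.0000


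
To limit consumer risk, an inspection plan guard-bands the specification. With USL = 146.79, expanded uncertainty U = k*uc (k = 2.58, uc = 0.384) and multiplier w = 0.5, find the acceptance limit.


U = k * uc = 2.58 * 0.384 = 0.99072
guard band g = w * U = 0.5 * 0.99072 = 0.49536
AL = USL - g = 146.79 - 0.49536
AL = 146.2946

146.2946


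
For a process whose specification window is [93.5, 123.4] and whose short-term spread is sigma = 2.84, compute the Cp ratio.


Cp = (USL - LSL) / (6 * sigma)
= (123.4 - 93.5) / (6 * 2.84)
= 29.9000 / 17.0400
= 1.7547

1.7547


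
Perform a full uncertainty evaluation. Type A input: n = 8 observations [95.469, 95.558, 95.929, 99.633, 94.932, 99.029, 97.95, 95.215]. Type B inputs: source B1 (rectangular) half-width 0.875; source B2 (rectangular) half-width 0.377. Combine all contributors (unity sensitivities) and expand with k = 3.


mean = (95.469 + 95.558 + 95.929 + 99.633 + 94.932 + 99.029 + 97.95 + 95.215) / 8 = 96.714375
s = sqrt(sum((x - mean)^2)/(n-1)) = 1.8644261
u_A = s / sqrt(n) = 1.8644261 / sqrt(8) = 0.65917417
u_B1 = 0.875 / sqrt(3) = 0.50518149
u_B2 = 0.377 / sqrt(3) = 0.21766105
uc = sqrt(0.65917417^2 + 0.50518149^2 + 0.21766105^2) = 0.85854252
U = k * uc = 3 * 0.85854252
U = 2.5756

2.5756


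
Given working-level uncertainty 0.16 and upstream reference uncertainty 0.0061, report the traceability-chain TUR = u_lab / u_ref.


TUR = u_lab / u_ref
= 0.16 / 0.0061
= 26.2295

26.2295


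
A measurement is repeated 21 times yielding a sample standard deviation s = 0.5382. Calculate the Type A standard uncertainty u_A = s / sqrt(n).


u_A = s / sqrt(n)
u_A = 0.5382 / sqrt(21)
u_A = 0.5382 / 4.5825757
u_A = 0.1174

0.1174


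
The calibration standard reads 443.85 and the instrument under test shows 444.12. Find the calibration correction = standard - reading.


Correction = standard - reading
= 443.85 - 444.12
= -0.2700

-0.2700


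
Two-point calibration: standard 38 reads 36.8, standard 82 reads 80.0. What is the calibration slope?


slope = (y2 - y1) / (x2 - x1)
= (80.0 - 36.8) / (82 - 38)
= 43.2000 / 44
= 0.9818

0.9818


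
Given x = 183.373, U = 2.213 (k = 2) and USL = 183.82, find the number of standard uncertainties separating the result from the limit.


u = U / k = 2.213 / 2 = 1.1065
margin = |USL - x| = |183.82 - 183.373| = 0.447
z = margin / u = 0.447 / 1.1065
z = 0.4040

0.4040


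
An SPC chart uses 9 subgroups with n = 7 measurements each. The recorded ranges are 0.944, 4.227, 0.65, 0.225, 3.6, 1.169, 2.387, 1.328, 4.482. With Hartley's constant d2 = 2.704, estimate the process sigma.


R_bar = (0.944 + 4.227 + 0.65 + 0.225 + 3.6 + 1.169 + 2.387 + 1.328 + 4.482) / 9
R_bar = 19.012 / 9 = 2.1124444
sigma_hat = R_bar / d2 = 2.1124444 / 2.704 = 0.7812

0.7812


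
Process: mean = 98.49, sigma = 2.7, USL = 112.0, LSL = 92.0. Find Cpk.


Cpu = (USL - mean) / (3*sigma) = (112.0 - 98.49) / (3*2.7) = 1.6679
Cpl = (mean - LSL) / (3*sigma) = (98.49 - 92.0) / (3*2.7) = 0.8012
Cpk = min(Cpu, Cpl) = 0.8012

0.8012


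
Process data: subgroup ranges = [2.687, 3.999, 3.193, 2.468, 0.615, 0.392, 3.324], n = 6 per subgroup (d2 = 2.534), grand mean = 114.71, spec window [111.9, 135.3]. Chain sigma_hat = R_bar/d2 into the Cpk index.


R_bar = (2.687 + 3.999 + 3.193 + 2.468 + 0.615 + 0.392 + 3.324) / 7 = 2.3825714
sigma = R_bar / d2 = 2.3825714 / 2.534 = 0.94024128
Cp = (USL - LSL)/(6*sigma) = (135.3 - 111.9)/(6*0.94024128) = 4.1479
Cpu = (135.3 - 114.71)/(3*0.94024128) = 7.2995
Cpl = (114.71 - 111.9)/(3*0.94024128) = 0.9962
Cpk = min(Cpu, Cpl) = 0.9962

0.9962


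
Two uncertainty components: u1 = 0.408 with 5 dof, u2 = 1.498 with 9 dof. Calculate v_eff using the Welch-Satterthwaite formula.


uc = sqrt(u1^2 + u2^2) = sqrt(0.408^2 + 1.498^2) = 1.5525682
v_eff = uc^4 / (u1^4/v1 + u2^4/v2)
= 1.5525682^4 / (0.408^4/5 + 1.498^4/9)
= 5.8103561 / 0.56504805
v_eff = 10.2829

10.2829


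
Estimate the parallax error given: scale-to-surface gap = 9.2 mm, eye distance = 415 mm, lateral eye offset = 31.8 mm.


error = h * offset / d
= 9.2 * 31.8 / 415
= 0.7050

0.7050


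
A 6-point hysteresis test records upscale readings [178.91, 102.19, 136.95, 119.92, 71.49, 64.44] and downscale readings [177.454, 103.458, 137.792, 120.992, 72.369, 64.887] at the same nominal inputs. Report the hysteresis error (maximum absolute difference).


|178.91 - 177.454| = 1.4560
|102.19 - 103.458| = 1.2680
|136.95 - 137.792| = 0.8420
|119.92 - 120.992| = 1.0720
|71.49 - 72.369| = 0.8790
|64.44 - 64.887| = 0.4470
hysteresis = max(diffs) = 1.4560

1.4560
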